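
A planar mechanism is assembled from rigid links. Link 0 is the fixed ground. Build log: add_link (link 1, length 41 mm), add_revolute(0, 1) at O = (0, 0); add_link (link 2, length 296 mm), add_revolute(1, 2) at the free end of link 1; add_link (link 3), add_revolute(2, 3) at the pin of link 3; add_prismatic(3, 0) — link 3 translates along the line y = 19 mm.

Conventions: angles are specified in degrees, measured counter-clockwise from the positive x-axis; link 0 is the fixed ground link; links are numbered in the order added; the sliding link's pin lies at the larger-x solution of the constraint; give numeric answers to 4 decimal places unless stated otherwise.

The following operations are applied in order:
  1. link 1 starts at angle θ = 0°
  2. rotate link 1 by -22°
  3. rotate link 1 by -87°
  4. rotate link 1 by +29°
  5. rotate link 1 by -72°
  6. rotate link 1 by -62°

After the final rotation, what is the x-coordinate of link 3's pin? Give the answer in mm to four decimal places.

geometry: r = 41 mm, L = 296 mm, e = 19 mm; θ starts at 0°
rotate link 1 by -22°: θ ← 0° -22° = -22°
rotate link 1 by -87°: θ ← -22° -87° = -109°
rotate link 1 by +29°: θ ← -109° +29° = -80°
rotate link 1 by -72°: θ ← -80° -72° = -152°
rotate link 1 by -62°: θ ← -152° -62° = -214°
crank pin P = (r cos θ, r sin θ) = (-33.990540, 22.926909)
h = r sin θ − e = 22.926909 − 19 = 3.926909
x = r cos θ + √(L² − h²) = -33.990540 + 295.973951 = 261.983410

261.9834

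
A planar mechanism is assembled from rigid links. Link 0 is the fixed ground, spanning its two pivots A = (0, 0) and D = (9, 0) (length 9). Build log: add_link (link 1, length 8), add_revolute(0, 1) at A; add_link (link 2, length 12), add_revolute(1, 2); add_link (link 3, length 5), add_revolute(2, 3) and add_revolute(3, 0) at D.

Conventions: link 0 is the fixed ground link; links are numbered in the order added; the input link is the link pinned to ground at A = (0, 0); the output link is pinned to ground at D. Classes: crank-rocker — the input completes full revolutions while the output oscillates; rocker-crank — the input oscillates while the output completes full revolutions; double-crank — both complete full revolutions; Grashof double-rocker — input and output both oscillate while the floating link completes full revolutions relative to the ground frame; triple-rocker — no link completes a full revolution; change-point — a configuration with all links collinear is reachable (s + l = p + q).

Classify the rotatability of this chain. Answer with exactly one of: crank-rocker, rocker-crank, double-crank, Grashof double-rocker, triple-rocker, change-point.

lengths: ground=9, input=8, coupler=12, output=5
sorted: s=5 (shortest), l=12 (longest), p+q=17
s + l = 17 vs p + q = 17
s + l = p + q → change-point (collinear configuration reachable)

change-point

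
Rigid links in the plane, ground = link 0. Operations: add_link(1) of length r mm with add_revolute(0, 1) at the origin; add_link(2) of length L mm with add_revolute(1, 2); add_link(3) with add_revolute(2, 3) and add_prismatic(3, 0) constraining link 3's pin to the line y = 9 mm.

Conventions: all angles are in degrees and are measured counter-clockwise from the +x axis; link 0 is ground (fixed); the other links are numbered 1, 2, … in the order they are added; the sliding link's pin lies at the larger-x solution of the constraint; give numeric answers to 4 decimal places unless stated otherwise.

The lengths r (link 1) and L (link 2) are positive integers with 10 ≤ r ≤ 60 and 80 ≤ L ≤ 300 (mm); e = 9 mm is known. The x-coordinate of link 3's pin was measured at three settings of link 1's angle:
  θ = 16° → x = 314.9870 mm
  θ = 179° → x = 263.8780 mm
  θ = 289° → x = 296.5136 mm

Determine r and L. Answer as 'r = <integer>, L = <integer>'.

constraint per measurement: (x − r cos θ)² + (r sin θ − e)² = L²
subtracting the θ₁ and θ₂ equations cancels the r² and L² terms:
r = (x₁² − x₂²) / (2[(x₁cos θ₁ + e sin θ₁) − (x₂cos θ₂ + e sin θ₂)]) = 26.0000 → r = 26
L² = (x₁ − r cos θ₁)² + (r sin θ₁ − e)² = 84099.9951 → L = 290.0000 → L = 290
check at θ₃=289°: x = 296.5136 (printed 296.5136) ✓

r = 26, L = 290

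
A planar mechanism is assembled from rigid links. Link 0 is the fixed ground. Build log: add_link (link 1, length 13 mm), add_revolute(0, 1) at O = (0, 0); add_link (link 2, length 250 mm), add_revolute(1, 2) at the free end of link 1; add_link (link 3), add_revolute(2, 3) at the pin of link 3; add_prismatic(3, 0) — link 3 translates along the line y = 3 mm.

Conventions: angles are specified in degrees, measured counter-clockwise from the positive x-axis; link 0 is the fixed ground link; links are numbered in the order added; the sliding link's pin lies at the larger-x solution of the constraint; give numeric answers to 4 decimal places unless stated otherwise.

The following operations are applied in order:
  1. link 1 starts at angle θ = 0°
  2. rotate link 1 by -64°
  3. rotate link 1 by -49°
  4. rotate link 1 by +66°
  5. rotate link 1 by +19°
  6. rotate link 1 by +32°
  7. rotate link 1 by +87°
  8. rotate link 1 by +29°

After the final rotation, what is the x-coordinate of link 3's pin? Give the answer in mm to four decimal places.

geometry: r = 13 mm, L = 250 mm, e = 3 mm; θ starts at 0°
rotate link 1 by -64°: θ ← 0° -64° = -64°
rotate link 1 by -49°: θ ← -64° -49° = -113°
rotate link 1 by +66°: θ ← -113° +66° = -47°
rotate link 1 by +19°: θ ← -47° +19° = -28°
rotate link 1 by +32°: θ ← -28° +32° = 4°
rotate link 1 by +87°: θ ← 4° +87° = 91°
rotate link 1 by +29°: θ ← 91° +29° = 120°
crank pin P = (r cos θ, r sin θ) = (-6.500000, 11.258330)
h = r sin θ − e = 11.258330 − 3 = 8.258330
x = r cos θ + √(L² − h²) = -6.500000 + 249.863563 = 243.363563

243.3636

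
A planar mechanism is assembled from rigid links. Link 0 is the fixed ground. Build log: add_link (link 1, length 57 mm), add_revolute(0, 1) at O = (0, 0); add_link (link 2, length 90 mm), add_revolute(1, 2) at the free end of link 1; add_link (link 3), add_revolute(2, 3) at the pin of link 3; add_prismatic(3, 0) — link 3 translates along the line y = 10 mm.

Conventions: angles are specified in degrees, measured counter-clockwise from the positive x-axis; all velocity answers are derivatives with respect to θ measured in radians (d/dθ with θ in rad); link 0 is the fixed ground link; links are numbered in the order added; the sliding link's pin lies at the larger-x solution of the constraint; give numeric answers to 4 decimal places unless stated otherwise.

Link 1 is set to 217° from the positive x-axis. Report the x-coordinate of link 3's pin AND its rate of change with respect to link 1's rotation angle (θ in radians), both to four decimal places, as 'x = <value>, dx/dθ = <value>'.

geometry: r = 57 mm, L = 90 mm, e = 10 mm
crank pin P = (r cos θ, r sin θ) = (-45.522224, -34.303456)
h = r sin θ − e = -34.303456 − 10 = -44.303456
x = r cos θ + √(L² − h²) = -45.522224 + 78.340307 = 32.818083
dx/dθ = −r sin θ − h·r cos θ/√(L² − h²) (θ in radians; h = -44.303456) = 8.559469

x = 32.8181, dx/dθ = 8.5595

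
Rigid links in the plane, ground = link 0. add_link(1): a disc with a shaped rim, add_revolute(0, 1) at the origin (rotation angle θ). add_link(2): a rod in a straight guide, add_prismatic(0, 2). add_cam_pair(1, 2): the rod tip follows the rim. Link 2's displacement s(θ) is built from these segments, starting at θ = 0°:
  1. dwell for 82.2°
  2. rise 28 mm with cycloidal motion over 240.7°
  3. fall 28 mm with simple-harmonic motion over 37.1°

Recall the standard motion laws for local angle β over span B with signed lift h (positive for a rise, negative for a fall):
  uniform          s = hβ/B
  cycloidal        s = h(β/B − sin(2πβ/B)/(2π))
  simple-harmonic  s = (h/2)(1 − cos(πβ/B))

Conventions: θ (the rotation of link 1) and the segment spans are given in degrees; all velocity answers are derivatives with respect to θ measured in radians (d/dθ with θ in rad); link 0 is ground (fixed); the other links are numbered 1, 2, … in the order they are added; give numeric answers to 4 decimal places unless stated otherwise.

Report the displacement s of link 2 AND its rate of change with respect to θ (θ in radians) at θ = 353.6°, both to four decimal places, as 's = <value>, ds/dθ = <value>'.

segment 1 (0° to 82.2°, dwell): s unchanged at 0.0000
segment 2 (82.2° to 322.9°, cycloidal, h = 28) is passed completely: s = 0.0000 + (28) = 28.0000
θ = 353.6° falls in segment 3 (322.9° to 360°, simple-harmonic, h = -28): β = 353.6 − 322.9 = 30.7°, B = 37.1°; Δs = -28/2·(1 − cos(π·0.8275)) = -25.9939; s = 28.0000 − 25.9939 = 2.0061
velocity in seg [322.9°–360°] (simple-harmonic), θ in radians: β = 30.7° = 0.5358 rad, B = 37.1° = 0.6475 rad; ds/dθ = (πh/(2B)) sin(πβ/B) = (π·(-28)/(2·0.6475)) sin(π·0.8275) = -35.035746 mm/rad

s = 2.0061, ds/dθ = -35.0357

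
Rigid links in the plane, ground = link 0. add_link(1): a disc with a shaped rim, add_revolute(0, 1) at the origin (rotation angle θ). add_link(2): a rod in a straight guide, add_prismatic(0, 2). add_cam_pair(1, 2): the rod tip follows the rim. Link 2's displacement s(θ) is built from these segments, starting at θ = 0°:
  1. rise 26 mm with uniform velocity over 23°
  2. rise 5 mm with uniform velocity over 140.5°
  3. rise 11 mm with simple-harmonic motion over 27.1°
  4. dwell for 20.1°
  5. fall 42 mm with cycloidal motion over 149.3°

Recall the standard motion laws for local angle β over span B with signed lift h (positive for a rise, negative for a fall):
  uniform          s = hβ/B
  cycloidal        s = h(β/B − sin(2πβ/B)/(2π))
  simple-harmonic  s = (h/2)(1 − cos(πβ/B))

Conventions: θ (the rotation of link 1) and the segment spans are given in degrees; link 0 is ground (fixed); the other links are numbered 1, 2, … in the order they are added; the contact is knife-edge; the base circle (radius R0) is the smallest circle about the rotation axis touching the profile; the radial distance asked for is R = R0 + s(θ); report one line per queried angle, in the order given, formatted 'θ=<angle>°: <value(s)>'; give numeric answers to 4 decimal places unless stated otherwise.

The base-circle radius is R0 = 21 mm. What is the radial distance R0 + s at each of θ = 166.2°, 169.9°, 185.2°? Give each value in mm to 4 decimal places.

segment 1 (0° to 23°, uniform, h = 26) is passed completely: s = 0.0000 + (26) = 26.0000
segment 2 (23° to 163.5°, uniform, h = 5) is passed completely: s = 26.0000 + (5) = 31.0000
θ = 166.2° falls in segment 3 (163.5° to 190.6°, simple-harmonic, h = 11): β = 166.2 − 163.5 = 2.7°, B = 27.1°; Δs = 11/2·(1 − cos(π·0.0996)) = 0.2672; s = 31.0000 + 0.2672 = 31.2672
θ = 169.9° falls in segment 3 (163.5° to 190.6°, simple-harmonic, h = 11): β = 169.9 − 163.5 = 6.4°, B = 27.1°; Δs = 11/2·(1 − cos(π·0.2362)) = 1.4456; s = 31.0000 + 1.4456 = 32.4456
θ = 185.2° falls in segment 3 (163.5° to 190.6°, simple-harmonic, h = 11): β = 185.2 − 163.5 = 21.7°, B = 27.1°; Δs = 11/2·(1 − cos(π·0.8007)) = 9.9571; s = 31.0000 + 9.9571 = 40.9571
θ=166.2°: R = R0 + s = 21 + 31.2672 = 52.2672
θ=169.9°: R = R0 + s = 21 + 32.4456 = 53.4456
θ=185.2°: R = R0 + s = 21 + 40.9571 = 61.9571

θ=166.2°: 52.2672
θ=169.9°: 53.4456
θ=185.2°: 61.9571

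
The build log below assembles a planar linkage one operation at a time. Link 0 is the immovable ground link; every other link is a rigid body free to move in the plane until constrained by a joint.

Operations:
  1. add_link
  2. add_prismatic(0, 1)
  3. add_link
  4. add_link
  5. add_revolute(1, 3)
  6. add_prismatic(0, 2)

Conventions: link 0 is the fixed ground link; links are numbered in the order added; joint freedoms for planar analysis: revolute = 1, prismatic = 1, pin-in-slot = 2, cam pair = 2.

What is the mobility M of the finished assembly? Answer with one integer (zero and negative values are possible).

link 0 = ground. State L|J1|J2 = 1|0|0
+link1  2|0|0
P(0,1) f=1→J1  2|1|0
+link2  3|1|0
+link3  4|1|0
R(1,3) f=1→J1  4|2|0
P(0,2) f=1→J1  4|3|0
M = 3(4−1)−2·3−0 = 9−6−0 = 3

M = 3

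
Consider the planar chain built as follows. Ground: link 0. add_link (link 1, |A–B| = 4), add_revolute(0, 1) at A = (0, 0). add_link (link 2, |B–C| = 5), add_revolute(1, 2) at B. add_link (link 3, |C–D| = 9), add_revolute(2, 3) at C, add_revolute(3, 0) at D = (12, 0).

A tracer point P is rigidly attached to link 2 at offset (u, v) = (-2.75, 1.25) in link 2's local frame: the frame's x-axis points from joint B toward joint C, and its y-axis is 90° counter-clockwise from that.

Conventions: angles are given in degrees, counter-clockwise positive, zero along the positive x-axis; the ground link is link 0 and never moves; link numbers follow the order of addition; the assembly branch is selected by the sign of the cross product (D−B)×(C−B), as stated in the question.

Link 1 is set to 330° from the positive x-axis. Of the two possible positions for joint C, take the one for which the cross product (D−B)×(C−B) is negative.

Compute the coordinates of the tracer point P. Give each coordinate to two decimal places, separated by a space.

A=(0,0), D=(12.00,0)
B = A + 4.00·(cos330°, sin330°) = (3.4641, -2.0000)
|BD| = 8.7671
circle(B,5.00) ∩ circle(D,9.00): a=1.1898, h=4.8564
  candidates: C₊=(3.5146,2.9997) cross=42.576; C₋=(5.7304,-6.4569) cross=-42.576
  branch - wants cross < 0 → take C=(5.7304,-6.4569) (cross=-42.576)
ex = (C−B)/|BC| = (0.4533,-0.8914); ey = (0.8914,0.4533)
P = B + -2.75·ex + 1.25·ey = (3.3319,1.0179)

3.33 1.02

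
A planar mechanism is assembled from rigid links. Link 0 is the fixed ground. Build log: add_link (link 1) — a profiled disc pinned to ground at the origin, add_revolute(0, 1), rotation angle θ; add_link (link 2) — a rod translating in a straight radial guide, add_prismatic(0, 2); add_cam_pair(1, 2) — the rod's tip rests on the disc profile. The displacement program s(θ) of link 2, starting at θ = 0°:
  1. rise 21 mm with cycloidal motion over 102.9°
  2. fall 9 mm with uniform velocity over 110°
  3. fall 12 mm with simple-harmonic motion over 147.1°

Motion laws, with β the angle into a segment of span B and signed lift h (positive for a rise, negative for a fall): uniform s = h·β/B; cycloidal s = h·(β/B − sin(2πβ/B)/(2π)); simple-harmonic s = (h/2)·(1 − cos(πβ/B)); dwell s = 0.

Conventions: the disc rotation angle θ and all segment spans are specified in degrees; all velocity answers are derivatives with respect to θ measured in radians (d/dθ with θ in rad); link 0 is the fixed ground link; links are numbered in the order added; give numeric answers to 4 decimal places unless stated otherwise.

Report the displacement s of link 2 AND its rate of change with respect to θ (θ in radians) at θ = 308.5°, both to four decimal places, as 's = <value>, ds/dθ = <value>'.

seg 1 [0°–102.9°] cycloidal, h=21: full span → s += 21 → s = 21.0000
seg 2 [102.9°–212.9°] uniform, h=-9: full span → s += -9 → s = 12.0000
seg 3 [212.9°–360°] simple-harmonic, h=-12: θ=308.5° here. β=95.6, B=147.1. -12/2·(1 − cos(π·0.6499)) = -8.7222 → s = 3.2778
velocity in seg [212.9°–360°] (simple-harmonic), θ in radians: β = 95.6° = 1.6685 rad, B = 147.1° = 2.5674 rad; ds/dθ = (πh/(2B)) sin(πβ/B) = (π·(-12)/(2·2.5674)) sin(π·0.6499) = -6.542788 mm/rad

s = 3.2778, ds/dθ = -6.5428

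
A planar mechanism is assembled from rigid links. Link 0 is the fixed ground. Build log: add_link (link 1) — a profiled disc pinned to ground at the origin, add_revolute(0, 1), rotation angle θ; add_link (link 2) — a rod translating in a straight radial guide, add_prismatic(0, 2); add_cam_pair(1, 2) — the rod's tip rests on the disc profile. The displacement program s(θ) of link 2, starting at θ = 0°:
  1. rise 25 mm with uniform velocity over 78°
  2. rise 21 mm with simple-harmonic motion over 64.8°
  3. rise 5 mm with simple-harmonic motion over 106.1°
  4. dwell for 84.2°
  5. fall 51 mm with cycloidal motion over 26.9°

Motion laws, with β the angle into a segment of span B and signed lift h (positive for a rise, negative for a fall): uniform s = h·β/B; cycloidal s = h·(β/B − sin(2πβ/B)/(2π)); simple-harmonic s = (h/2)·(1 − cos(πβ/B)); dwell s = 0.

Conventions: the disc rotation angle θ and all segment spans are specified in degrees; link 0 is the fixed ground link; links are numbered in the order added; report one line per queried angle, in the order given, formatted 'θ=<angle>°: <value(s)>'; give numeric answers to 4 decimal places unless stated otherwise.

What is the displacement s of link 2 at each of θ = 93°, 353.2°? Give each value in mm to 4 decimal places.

seg 1 [0°–78°] uniform, h=25: full span → s += 25 → s = 25.0000
seg 2 [78°–142.8°] simple-harmonic, h=21: θ=93° here. β=15, B=64.8. 21/2·(1 − cos(π·0.2315)) = 2.6562 → s = 27.6562
seg 2 [78°–142.8°] simple-harmonic, h=21: full span → s += 21 → s = 46.0000
seg 3 [142.8°–248.9°] simple-harmonic, h=5: full span → s += 5 → s = 51.0000
seg 4 [248.9°–333.1°] dwell: s stays 51.0000
seg 5 [333.1°–360°] cycloidal, h=-51: θ=353.2° here. β=20.1, B=26.9. -51·(0.7472 − sin(2π·0.7472)/(2π)) = -46.2235 → s = 4.7765

θ=93°: 27.6562
θ=353.2°: 4.7765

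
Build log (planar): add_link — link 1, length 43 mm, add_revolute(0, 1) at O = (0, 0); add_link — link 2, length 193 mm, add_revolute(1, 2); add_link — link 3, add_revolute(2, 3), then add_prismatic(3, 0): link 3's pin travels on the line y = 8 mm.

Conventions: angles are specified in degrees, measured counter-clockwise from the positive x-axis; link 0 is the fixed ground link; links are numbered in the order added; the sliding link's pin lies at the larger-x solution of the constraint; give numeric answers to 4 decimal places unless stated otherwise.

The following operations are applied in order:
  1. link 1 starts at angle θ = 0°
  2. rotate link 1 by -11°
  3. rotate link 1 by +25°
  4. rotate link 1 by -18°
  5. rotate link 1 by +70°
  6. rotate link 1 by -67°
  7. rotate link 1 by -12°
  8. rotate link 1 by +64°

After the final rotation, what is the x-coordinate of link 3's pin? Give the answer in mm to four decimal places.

geometry: r = 43 mm, L = 193 mm, e = 8 mm; θ starts at 0°
rotate link 1 by -11°: θ ← 0° -11° = -11°
rotate link 1 by +25°: θ ← -11° +25° = 14°
rotate link 1 by -18°: θ ← 14° -18° = -4°
rotate link 1 by +70°: θ ← -4° +70° = 66°
rotate link 1 by -67°: θ ← 66° -67° = -1°
rotate link 1 by -12°: θ ← -1° -12° = -13°
rotate link 1 by +64°: θ ← -13° +64° = 51°
crank pin P = (r cos θ, r sin θ) = (27.060777, 33.417276)
h = r sin θ − e = 33.417276 − 8 = 25.417276
x = r cos θ + √(L² − h²) = 27.060777 + 191.319006 = 218.379783

218.3798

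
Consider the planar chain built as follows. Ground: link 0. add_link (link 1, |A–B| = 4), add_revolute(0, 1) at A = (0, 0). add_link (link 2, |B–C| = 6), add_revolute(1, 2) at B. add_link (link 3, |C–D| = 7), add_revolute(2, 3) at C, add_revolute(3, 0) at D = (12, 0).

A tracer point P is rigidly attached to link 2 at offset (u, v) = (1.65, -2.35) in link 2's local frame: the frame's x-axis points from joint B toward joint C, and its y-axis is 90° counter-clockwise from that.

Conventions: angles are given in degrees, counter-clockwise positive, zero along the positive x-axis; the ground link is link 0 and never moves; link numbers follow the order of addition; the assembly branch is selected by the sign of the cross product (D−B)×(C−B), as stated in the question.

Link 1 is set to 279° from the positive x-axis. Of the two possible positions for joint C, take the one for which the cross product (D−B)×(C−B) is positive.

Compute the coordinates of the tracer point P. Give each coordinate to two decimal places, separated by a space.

A=(0,0), D=(12.00,0)
B = A + 4.00·(cos279°, sin279°) = (0.6257, -3.9508)
|BD| = 12.0409
circle(B,6.00) ∩ circle(D,7.00): a=5.4806, h=2.4419
  candidates: C₊=(5.0017,0.1542) cross=29.403; C₋=(6.6042,-4.4592) cross=-29.403
  branch + wants cross > 0 → take C=(5.0017,0.1542) (cross=29.403)
ex = (C−B)/|BC| = (0.7293,0.6842); ey = (-0.6842,0.7293)
P = B + 1.65·ex + -2.35·ey = (3.4369,-4.5358)

3.44 -4.54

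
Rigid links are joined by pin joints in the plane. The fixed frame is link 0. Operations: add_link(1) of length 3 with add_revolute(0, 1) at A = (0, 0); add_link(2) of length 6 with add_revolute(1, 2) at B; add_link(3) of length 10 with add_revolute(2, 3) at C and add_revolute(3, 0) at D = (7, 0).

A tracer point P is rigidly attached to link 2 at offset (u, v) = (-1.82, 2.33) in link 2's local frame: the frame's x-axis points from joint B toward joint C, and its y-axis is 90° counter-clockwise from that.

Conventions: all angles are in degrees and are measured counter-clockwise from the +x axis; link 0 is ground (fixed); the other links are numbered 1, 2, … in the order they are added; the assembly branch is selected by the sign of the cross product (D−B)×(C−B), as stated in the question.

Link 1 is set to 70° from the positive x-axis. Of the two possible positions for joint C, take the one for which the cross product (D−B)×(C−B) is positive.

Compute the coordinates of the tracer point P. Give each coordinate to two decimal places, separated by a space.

A=(0,0), D=(7.00,0)
B = A + 3.00·(cos70°, sin70°) = (1.0261, 2.8191)
|BD| = 6.6057
circle(B,6.00) ∩ circle(D,10.00): a=-1.5415, h=5.7986
  candidates: C₊=(2.1067,8.7210) cross=38.304; C₋=(-2.8426,-1.7671) cross=-38.304
  branch + wants cross > 0 → take C=(2.1067,8.7210) (cross=38.304)
ex = (C−B)/|BC| = (0.1801,0.9836); ey = (-0.9836,0.1801)
P = B + -1.82·ex + 2.33·ey = (-1.5936,1.4485)

-1.59 1.45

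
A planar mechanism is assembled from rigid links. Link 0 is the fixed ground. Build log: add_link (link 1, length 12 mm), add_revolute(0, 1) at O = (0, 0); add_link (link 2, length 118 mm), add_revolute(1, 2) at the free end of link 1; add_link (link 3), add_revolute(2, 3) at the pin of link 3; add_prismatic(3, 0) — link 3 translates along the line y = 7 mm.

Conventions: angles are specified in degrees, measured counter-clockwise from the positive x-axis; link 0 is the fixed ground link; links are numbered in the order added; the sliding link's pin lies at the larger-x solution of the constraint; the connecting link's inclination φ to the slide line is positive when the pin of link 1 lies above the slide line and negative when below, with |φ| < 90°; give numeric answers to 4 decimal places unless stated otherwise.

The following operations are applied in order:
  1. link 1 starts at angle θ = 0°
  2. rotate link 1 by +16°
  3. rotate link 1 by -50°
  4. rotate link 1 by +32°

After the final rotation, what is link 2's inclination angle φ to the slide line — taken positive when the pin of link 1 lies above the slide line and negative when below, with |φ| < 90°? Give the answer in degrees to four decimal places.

geometry: r = 12 mm, L = 118 mm, e = 7 mm; θ starts at 0°
rotate link 1 by +16°: θ ← 0° +16° = 16°
rotate link 1 by -50°: θ ← 16° -50° = -34°
rotate link 1 by +32°: θ ← -34° +32° = -2°
h = r sin θ − e = -0.418794 − 7 = -7.418794
sin φ = h / L = -7.418794 / 118 = -0.06287114
φ = arcsin(-0.06287114) = -3.604628°

-3.6046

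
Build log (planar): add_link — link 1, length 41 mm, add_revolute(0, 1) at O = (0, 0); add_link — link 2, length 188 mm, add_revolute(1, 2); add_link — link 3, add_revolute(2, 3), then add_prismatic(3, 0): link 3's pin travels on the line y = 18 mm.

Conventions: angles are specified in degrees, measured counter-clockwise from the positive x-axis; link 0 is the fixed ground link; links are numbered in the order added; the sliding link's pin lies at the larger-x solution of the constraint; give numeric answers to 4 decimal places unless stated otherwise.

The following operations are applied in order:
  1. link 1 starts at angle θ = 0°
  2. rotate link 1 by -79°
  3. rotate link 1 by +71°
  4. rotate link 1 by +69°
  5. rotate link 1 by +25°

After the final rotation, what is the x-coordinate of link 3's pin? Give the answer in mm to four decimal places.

geometry: r = 41 mm, L = 188 mm, e = 18 mm; θ starts at 0°
rotate link 1 by -79°: θ ← 0° -79° = -79°
rotate link 1 by +71°: θ ← -79° +71° = -8°
rotate link 1 by +69°: θ ← -8° +69° = 61°
rotate link 1 by +25°: θ ← 61° +25° = 86°
crank pin P = (r cos θ, r sin θ) = (2.860015, 40.900126)
h = r sin θ − e = 40.900126 − 18 = 22.900126
x = r cos θ + √(L² − h²) = 2.860015 + 186.600065 = 189.460080

189.4601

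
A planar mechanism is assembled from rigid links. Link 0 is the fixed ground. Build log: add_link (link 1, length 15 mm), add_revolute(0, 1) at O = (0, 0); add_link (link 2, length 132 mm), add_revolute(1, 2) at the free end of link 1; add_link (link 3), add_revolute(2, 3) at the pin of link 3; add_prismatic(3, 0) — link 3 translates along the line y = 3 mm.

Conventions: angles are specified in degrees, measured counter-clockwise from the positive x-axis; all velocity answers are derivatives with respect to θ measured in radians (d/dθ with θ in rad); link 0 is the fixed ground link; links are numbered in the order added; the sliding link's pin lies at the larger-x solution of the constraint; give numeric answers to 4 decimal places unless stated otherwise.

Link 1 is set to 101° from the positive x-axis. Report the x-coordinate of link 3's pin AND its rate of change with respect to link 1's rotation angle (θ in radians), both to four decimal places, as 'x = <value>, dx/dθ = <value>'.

geometry: r = 15 mm, L = 132 mm, e = 3 mm
crank pin P = (r cos θ, r sin θ) = (-2.862135, 14.724408)
h = r sin θ − e = 14.724408 − 3 = 11.724408
x = r cos θ + √(L² − h²) = -2.862135 + 131.478281 = 128.616146
dx/dθ = −r sin θ − h·r cos θ/√(L² − h²) (θ in radians; h = 11.724408) = -14.469181

x = 128.6161, dx/dθ = -14.4692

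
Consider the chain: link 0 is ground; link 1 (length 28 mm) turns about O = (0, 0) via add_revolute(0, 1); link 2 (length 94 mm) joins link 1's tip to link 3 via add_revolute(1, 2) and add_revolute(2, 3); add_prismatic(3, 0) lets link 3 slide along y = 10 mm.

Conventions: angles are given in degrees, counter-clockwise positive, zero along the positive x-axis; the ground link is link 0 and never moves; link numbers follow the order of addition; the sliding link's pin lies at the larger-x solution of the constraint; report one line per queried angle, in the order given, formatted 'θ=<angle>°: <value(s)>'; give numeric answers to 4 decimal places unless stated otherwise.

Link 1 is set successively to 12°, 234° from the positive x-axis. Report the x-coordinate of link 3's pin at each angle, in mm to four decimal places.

geometry: r = 28 mm, L = 94 mm, e = 10 mm
θ=12°: crank pin P = (r cos θ, r sin θ) = (27.388133, 5.821527)
θ=12°: h = r sin θ − e = 5.821527 − 10 = -4.178473
θ=12°: x = r cos θ + √(L² − h²) = 27.388133 + 93.907084 = 121.295217
θ=234°: crank pin P = (r cos θ, r sin θ) = (-16.457987, -22.652476)
θ=234°: h = r sin θ − e = -22.652476 − 10 = -32.652476
θ=234°: x = r cos θ + √(L² − h²) = -16.457987 + 88.146559 = 71.688572

θ=12°: 121.2952
θ=234°: 71.6886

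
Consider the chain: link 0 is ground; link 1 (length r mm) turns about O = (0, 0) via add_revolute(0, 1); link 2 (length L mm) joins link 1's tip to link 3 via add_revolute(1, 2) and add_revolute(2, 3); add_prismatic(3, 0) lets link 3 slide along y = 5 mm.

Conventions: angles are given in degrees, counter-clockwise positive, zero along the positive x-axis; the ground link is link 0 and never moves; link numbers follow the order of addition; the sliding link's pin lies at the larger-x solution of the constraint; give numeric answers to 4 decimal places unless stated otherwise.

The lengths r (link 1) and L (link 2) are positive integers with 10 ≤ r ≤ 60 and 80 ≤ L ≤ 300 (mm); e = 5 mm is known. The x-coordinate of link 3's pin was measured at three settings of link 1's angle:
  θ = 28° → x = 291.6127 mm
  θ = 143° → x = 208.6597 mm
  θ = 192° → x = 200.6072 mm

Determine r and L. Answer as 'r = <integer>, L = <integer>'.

constraint per measurement: (x − r cos θ)² + (r sin θ − e)² = L²
subtracting the θ₁ and θ₂ equations cancels the r² and L² terms:
r = (x₁² − x₂²) / (2[(x₁cos θ₁ + e sin θ₁) − (x₂cos θ₂ + e sin θ₂)]) = 49.0000 → r = 49
L² = (x₁ − r cos θ₁)² + (r sin θ₁ − e)² = 62001.0100 → L = 249.0000 → L = 249
check at θ₃=192°: x = 200.6072 (printed 200.6072) ✓

r = 49, L = 249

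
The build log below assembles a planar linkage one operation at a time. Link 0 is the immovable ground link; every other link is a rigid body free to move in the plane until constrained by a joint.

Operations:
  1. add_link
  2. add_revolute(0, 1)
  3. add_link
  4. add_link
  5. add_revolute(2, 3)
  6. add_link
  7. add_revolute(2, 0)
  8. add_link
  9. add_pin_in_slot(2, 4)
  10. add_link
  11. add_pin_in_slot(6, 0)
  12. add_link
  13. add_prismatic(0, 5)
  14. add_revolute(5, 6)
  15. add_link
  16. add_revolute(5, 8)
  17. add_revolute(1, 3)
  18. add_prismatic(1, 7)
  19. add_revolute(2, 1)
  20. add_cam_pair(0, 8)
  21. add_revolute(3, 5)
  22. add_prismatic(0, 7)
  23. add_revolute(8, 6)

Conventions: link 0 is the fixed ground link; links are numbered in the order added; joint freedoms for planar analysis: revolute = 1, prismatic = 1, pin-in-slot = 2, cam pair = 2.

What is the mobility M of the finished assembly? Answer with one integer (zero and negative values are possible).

(L,J1,J2)=(1,0,0); link0 fixed
link1: (2,0,0)
R 0-1 [J1]: (2,1,0)
link2: (3,1,0)
link3: (4,1,0)
R 2-3 [J1]: (4,2,0)
link4: (5,2,0)
R 2-0 [J1]: (5,3,0)
link5: (6,3,0)
PS 2-4 [J2]: (6,3,1)
link6: (7,3,1)
PS 6-0 [J2]: (7,3,2)
link7: (8,3,2)
P 0-5 [J1]: (8,4,2)
R 5-6 [J1]: (8,5,2)
link8: (9,5,2)
R 5-8 [J1]: (9,6,2)
R 1-3 [J1]: (9,7,2)
P 1-7 [J1]: (9,8,2)
R 2-1 [J1]: (9,9,2)
C 0-8 [J2]: (9,9,3)
R 3-5 [J1]: (9,10,3)
P 0-7 [J1]: (9,11,3)
R 8-6 [J1]: (9,12,3)
Grübler: 3·8 − 2·12 − 3 = -3

M = -3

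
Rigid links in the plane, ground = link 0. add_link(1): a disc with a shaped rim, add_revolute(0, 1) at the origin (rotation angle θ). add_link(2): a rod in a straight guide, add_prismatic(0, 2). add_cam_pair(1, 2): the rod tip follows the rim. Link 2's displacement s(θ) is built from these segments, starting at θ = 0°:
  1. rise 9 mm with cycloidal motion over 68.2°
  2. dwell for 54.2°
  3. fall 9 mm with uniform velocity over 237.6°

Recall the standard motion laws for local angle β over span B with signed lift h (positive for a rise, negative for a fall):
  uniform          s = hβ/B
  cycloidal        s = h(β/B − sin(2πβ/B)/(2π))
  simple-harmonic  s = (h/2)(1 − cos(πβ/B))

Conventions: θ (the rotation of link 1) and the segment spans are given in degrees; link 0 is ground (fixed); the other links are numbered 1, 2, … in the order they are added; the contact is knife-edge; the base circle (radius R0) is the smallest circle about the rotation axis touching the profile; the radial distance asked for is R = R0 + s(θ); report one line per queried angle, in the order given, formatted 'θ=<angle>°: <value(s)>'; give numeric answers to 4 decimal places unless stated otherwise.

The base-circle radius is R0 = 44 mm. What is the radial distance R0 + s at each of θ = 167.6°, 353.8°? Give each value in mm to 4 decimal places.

segment 1 (0° to 68.2°, cycloidal, h = 9) is passed completely: s = 0.0000 + (9) = 9.0000
segment 2 (68.2° to 122.4°, dwell): s unchanged at 9.0000
θ = 167.6° falls in segment 3 (122.4° to 360°, uniform, h = -9): β = 167.6 − 122.4 = 45.2°, B = 237.6°; Δs = -9·45.2/237.6 = -1.7121; s = 9.0000 − 1.7121 = 7.2879
θ = 353.8° falls in segment 3 (122.4° to 360°, uniform, h = -9): β = 353.8 − 122.4 = 231.4°, B = 237.6°; Δs = -9·231.4/237.6 = -8.7652; s = 9.0000 − 8.7652 = 0.2348
θ=167.6°: R = R0 + s = 44 + 7.2879 = 51.2879
θ=353.8°: R = R0 + s = 44 + 0.2348 = 44.2348

θ=167.6°: 51.2879
θ=353.8°: 44.2348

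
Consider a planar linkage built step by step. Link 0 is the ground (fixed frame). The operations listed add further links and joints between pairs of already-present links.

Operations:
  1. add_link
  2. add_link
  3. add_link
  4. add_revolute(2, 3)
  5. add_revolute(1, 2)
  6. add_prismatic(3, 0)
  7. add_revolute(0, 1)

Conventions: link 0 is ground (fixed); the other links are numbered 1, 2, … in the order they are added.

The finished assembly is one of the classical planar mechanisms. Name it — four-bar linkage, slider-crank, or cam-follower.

links: 4 (incl. ground); joints: 3 revolute, 1 prismatic, 0 higher (cam) pair, forming one closed loop
4 links, 3 revolutes + 1 prismatic in one loop → slider-crank

slider-crank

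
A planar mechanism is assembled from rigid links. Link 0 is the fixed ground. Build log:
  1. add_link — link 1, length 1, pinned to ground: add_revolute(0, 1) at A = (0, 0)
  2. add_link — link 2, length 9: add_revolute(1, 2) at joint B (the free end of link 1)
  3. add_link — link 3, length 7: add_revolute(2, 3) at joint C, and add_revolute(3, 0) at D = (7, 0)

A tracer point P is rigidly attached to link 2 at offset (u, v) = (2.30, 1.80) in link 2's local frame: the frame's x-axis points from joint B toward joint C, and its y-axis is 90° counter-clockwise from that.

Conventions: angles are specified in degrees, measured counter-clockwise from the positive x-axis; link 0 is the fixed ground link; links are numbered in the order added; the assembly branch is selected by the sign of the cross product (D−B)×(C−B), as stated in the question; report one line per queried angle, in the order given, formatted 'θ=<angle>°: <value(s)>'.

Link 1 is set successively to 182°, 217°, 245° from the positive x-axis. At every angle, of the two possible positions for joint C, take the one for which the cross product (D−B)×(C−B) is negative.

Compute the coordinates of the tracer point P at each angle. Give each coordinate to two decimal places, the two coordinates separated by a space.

A=(0,0), D=(7.00,0)
θ=182°: B = A + 1.00·(cos182°, sin182°) = (-0.9994, -0.0349)
θ=182°: |BD| = 7.9995
θ=182°: circle(B,9.00) ∩ circle(D,7.00): a=5.9999, h=6.7083
θ=182°:   candidates: C₊=(4.9712,6.6995) cross=53.663; C₋=(5.0297,-6.7170) cross=-53.663
θ=182°:   branch - wants cross < 0 → take C=(5.0297,-6.7170) (cross=-53.663)
θ=182°: ex = (C−B)/|BC| = (0.6699,-0.7425); ey = (0.7425,0.6699)
θ=182°: P = B + 2.30·ex + 1.80·ey = (1.8778,-0.5367)
θ=217°: B = A + 1.00·(cos217°, sin217°) = (-0.7986, -0.6018)
θ=217°: |BD| = 7.8218
θ=217°: circle(B,9.00) ∩ circle(D,7.00): a=5.9565, h=6.7469
θ=217°:   candidates: C₊=(4.6211,6.5834) cross=52.773; C₋=(5.6593,-6.8704) cross=-52.773
θ=217°:   branch - wants cross < 0 → take C=(5.6593,-6.8704) (cross=-52.773)
θ=217°: ex = (C−B)/|BC| = (0.7175,-0.6965); ey = (0.6965,0.7175)
θ=217°: P = B + 2.30·ex + 1.80·ey = (2.1054,-0.9122)
θ=245°: B = A + 1.00·(cos245°, sin245°) = (-0.4226, -0.9063)
θ=245°: |BD| = 7.4777
θ=245°: circle(B,9.00) ∩ circle(D,7.00): a=5.8786, h=6.8149
θ=245°:   candidates: C₊=(4.5866,6.5708) cross=50.960; C₋=(6.2386,-6.9585) cross=-50.960
θ=245°:   branch - wants cross < 0 → take C=(6.2386,-6.9585) (cross=-50.960)
θ=245°: ex = (C−B)/|BC| = (0.7401,-0.6725); ey = (0.6725,0.7401)
θ=245°: P = B + 2.30·ex + 1.80·ey = (2.4901,-1.1207)

θ=182°: 1.88 -0.54
θ=217°: 2.11 -0.91
θ=245°: 2.49 -1.12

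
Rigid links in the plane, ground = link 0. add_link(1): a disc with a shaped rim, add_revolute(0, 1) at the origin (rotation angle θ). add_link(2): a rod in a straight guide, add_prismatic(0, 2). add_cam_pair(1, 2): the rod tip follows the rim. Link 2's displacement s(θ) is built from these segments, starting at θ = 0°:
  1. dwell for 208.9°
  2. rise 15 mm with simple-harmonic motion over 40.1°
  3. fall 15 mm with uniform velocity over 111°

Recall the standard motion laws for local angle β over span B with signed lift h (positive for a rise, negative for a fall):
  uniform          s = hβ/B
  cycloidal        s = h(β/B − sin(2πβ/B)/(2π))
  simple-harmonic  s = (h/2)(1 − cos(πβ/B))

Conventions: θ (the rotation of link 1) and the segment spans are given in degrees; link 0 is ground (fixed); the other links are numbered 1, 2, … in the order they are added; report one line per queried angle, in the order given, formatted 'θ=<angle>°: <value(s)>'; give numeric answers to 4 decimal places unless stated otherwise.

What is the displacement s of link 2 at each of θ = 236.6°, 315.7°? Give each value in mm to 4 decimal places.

segment 1 (0° to 208.9°, dwell): s unchanged at 0.0000
θ = 236.6° falls in segment 2 (208.9° to 249°, simple-harmonic, h = 15): β = 236.6 − 208.9 = 27.7°, B = 40.1°; Δs = 15/2·(1 − cos(π·0.6908)) = 11.7307; s = 0.0000 + 11.7307 = 11.7307
segment 2 (208.9° to 249°, simple-harmonic, h = 15) is passed completely: s = 0.0000 + (15) = 15.0000
θ = 315.7° falls in segment 3 (249° to 360°, uniform, h = -15): β = 315.7 − 249 = 66.7°, B = 111°; Δs = -15·66.7/111 = -9.0135; s = 15.0000 − 9.0135 = 5.9865

θ=236.6°: 11.7307
θ=315.7°: 5.9865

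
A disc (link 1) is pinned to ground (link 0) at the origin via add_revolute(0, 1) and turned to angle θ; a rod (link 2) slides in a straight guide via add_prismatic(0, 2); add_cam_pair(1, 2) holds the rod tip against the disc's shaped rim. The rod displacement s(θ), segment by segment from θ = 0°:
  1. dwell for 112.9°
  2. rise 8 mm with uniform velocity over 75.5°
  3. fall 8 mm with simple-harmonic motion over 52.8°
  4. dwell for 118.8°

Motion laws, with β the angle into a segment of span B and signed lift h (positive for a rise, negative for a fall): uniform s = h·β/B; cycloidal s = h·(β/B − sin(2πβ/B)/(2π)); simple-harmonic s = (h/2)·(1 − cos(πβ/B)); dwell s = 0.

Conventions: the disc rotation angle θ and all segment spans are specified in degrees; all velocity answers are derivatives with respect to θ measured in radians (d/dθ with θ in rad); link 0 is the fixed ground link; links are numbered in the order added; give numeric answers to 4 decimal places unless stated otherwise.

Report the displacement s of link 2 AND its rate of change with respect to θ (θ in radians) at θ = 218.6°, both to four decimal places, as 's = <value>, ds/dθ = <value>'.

segment 1 (0° to 112.9°, dwell): s unchanged at 0.0000
segment 2 (112.9° to 188.4°, uniform, h = 8) is passed completely: s = 0.0000 + (8) = 8.0000
θ = 218.6° falls in segment 3 (188.4° to 241.2°, simple-harmonic, h = -8): β = 218.6 − 188.4 = 30.2°, B = 52.8°; Δs = -8/2·(1 − cos(π·0.5720)) = -4.8967; s = 8.0000 − 4.8967 = 3.1033
velocity in seg [188.4°–241.2°] (simple-harmonic), θ in radians: β = 30.2° = 0.5271 rad, B = 52.8° = 0.9215 rad; ds/dθ = (πh/(2B)) sin(πβ/B) = (π·(-8)/(2·0.9215)) sin(π·0.5720) = -13.289294 mm/rad

s = 3.1033, ds/dθ = -13.2893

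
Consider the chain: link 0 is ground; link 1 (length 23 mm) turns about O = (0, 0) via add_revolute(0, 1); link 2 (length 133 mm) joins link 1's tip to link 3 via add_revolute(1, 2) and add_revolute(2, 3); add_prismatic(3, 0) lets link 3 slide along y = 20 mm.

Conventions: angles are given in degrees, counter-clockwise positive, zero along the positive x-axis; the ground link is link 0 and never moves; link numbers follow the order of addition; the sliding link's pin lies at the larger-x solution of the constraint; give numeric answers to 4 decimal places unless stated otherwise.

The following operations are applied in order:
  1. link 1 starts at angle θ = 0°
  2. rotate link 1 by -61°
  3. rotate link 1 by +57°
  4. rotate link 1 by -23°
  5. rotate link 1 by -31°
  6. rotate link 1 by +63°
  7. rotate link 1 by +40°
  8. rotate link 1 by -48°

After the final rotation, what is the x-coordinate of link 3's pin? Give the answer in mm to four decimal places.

geometry: r = 23 mm, L = 133 mm, e = 20 mm; θ starts at 0°
rotate link 1 by -61°: θ ← 0° -61° = -61°
rotate link 1 by +57°: θ ← -61° +57° = -4°
rotate link 1 by -23°: θ ← -4° -23° = -27°
rotate link 1 by -31°: θ ← -27° -31° = -58°
rotate link 1 by +63°: θ ← -58° +63° = 5°
rotate link 1 by +40°: θ ← 5° +40° = 45°
rotate link 1 by -48°: θ ← 45° -48° = -3°
crank pin P = (r cos θ, r sin θ) = (22.968479, -1.203727)
h = r sin θ − e = -1.203727 − 20 = -21.203727
x = r cos θ + √(L² − h²) = 22.968479 + 131.298903 = 154.267382

154.2674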